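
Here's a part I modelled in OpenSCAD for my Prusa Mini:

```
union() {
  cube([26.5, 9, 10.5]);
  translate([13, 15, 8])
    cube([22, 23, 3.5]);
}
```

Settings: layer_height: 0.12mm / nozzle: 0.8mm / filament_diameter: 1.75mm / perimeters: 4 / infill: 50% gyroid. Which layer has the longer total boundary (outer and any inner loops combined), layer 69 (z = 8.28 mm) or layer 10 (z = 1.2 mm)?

Layer 69 (z = 8.28): the 26.5×9 cube contributes its full rectangle (perimeter 71.00 mm); the 22×23 cube at (13, 15) contributes its full rectangle (perimeter 90.00 mm); Taking the union: the 2 present regions are separate (no shared area or edge), so areas and boundary lengths simply add and each stays a separate island — boundary = 161.00 mm. So its perimeter = 161.00 mm. Layer 10 (z = 1.2): the cube is present — its section is the full 26.5×9 rectangle (perimeter 71.00 mm); the cube at (13, 15) does not reach this height (z outside [8, 11.5]); Combining (union): only the 26.5×9 cube is present, so the union is just that shape — boundary = 71.00 mm. So its perimeter = 71.00 mm. Layer 69 is larger (161.00 vs 71.00 mm).

layer 69 (z = 8.28 mm)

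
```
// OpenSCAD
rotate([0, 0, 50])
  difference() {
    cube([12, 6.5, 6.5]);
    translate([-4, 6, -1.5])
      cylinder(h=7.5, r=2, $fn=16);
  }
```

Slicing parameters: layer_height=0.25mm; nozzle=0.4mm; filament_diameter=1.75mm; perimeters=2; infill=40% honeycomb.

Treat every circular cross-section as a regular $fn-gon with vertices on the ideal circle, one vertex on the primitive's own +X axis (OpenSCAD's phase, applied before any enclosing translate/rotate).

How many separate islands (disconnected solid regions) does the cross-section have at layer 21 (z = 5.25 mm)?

At z = 5.25 mm: the cube is present — its section is the full 12×6.5 rectangle; the cylinder at (-4, 6): section is a regular 16-gon, circumradius r=2; After the difference (first − rest): starting from the 12×6.5 cube, the r=2 cylinder at (-4, 6) misses the remaining region (no effect) — 1 connected region; (whole slice rotated 50° about Z — lengths, areas and connectivity unchanged). Overall, the cross-section is a single solid region. Island count = 1.

1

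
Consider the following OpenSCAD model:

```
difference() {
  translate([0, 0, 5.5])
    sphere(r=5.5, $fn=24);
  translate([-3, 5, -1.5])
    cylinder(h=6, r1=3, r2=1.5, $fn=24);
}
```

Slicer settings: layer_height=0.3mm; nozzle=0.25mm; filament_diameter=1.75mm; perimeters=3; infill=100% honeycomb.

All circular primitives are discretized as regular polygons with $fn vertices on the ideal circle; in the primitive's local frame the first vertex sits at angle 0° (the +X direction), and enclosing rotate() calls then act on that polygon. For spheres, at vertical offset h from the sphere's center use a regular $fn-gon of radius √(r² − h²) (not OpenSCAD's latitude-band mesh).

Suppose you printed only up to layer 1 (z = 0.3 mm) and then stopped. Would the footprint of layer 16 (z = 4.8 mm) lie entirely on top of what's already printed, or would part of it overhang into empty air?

part overhangs

Compare the two slices. At z = 0.3: the sphere: section is a regular 24-gon, circumradius = √(r²−h²) = √(5.5²−5.2²) = 1.792 (area = (24/2)·1.792²·sin(360°/24) = 9.97 mm²); the cone at (-3, 5): at t=0.300 of its height the radius interpolates to r₁+(r₂−r₁)t = 2.550, giving a regular 24-gon of that circumradius (area = (24/2)·2.550²·sin(360°/24) = 20.20 mm²); Subtracting the remaining from the first: starting from the r=5.5 sphere (9.97 mm²), the cone at (-3, 5) misses the remaining region (no effect) — area = 9.97 mm². At z = 4.8: the r=5.5 sphere contributes a regular 24-gon of circumradius √(5.5²−0.7²) = 5.455 (area = (24/2)·5.455²·sin(360°/24) = 92.43 mm²); the cone at (-3, 5) is not intersected at this z (z outside [-1.5, 4.5]); After the difference (first − rest): none of the subtracted shapes is present at this height, so the r=5.5 sphere is unchanged — area = 92.43 mm². Checking containment: at z = 4.8 the cross-section extends beyond the z = 0.3 cross-section by about 82.46 mm².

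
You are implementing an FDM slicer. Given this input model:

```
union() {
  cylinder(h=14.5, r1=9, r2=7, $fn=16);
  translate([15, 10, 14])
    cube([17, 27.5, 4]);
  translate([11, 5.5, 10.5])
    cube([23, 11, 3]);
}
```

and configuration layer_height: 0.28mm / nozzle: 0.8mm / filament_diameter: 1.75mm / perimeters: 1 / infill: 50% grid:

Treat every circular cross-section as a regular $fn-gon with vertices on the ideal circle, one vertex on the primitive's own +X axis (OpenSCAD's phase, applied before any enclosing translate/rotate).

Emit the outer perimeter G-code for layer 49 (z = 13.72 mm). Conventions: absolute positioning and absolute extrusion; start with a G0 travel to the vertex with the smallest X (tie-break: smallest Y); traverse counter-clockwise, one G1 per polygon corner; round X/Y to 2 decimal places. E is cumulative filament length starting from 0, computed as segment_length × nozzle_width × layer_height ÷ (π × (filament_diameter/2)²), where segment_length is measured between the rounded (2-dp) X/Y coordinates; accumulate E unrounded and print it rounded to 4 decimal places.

G0 X-7.11 Y0.00 Z13.72
G1 X-6.57 Y-2.72 E0.2583
G1 X-5.03 Y-5.03 E0.5168
G1 X-2.72 Y-6.57 E0.7754
G1 X0.00 Y-7.11 E1.0336
G1 X2.72 Y-6.57 E1.2919
G1 X5.03 Y-5.03 E1.5504
G1 X6.57 Y-2.72 E1.8090
G1 X7.11 Y0.00 E2.0672
G1 X6.57 Y2.72 E2.3255
G1 X5.03 Y5.03 E2.5840
G1 X2.72 Y6.57 E2.8426
G1 X0.00 Y7.11 E3.1008
G1 X-2.72 Y6.57 E3.3591
G1 X-5.03 Y5.03 E3.6176
G1 X-6.57 Y2.72 E3.8762
G1 X-7.11 Y0.00 E4.1344

At z = 13.72 mm: the cone (r1=9→r2=7) has section circumradius 7.108 here — a regular 16-gon; the cube at (15, 10) does not reach this height (z outside [14, 18]); the cube at (11, 5.5) is absent (z outside [10.5, 13.5]); Taking the union: only the cone is present, so the union is just that shape — 1 connected region. The outline is a single polygon with 16 vertices. Extrusion per mm of travel: 0.8 × 0.28 / (π × 0.875²) = 0.093128. Accumulating E over each segment gives final E = 4.1344.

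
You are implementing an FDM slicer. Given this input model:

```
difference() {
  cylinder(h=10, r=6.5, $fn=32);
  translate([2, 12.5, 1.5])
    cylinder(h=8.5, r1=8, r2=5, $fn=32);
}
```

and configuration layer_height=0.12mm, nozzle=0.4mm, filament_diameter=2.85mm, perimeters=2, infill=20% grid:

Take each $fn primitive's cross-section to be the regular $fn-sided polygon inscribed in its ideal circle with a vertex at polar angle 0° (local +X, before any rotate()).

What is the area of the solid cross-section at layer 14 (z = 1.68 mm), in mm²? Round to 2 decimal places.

123.93 mm²

At z = 1.68 mm: the r=6.5 cylinder contributes a regular 32-gon of circumradius 6.5 (area = (32/2)·6.500²·sin(360°/32) = 131.88 mm²); the cone at (2, 12.5) (r1=8→r2=5) has section circumradius 7.936 here — a regular 32-gon (area = (32/2)·7.936²·sin(360°/32) = 196.61 mm²); Subtracting the remaining from the first: starting from the r=6.5 cylinder (131.88 mm²), the cone at (2, 12.5) partially overlaps it — only the 7.95 mm² overlap (of its 196.61 mm²) is removed, clipping the outline — area = 123.93 mm². Overall, the cross-section is a single solid region. Net area = 123.93 mm².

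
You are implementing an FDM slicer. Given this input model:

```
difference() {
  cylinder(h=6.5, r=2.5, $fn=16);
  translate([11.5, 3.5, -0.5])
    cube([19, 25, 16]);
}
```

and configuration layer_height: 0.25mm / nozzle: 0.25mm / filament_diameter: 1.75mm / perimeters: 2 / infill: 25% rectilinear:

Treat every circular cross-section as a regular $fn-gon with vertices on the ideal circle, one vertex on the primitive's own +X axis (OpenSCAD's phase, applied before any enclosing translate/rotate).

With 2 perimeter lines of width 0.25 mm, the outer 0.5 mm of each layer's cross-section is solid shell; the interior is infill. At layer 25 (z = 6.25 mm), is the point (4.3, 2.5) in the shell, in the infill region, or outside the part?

outside

At z = 6.25 mm: the r=2.5 cylinder contributes a regular 16-gon of circumradius 2.5; the 19×25 cube at (11.5, 3.5) contributes its full rectangle; After the difference (first − rest): starting from the r=2.5 cylinder, the 19×25 cube at (11.5, 3.5) misses the remaining region (no effect) — 1 connected region. Overall, the cross-section is a single solid region. The nearest boundary edge runs (1.77, 1.77)→(2.31, 0.96); distance from the point to it = 2.51 mm. The point is not inside any of the regions above, so it lies outside the cross-section (2.51 mm from the nearest boundary).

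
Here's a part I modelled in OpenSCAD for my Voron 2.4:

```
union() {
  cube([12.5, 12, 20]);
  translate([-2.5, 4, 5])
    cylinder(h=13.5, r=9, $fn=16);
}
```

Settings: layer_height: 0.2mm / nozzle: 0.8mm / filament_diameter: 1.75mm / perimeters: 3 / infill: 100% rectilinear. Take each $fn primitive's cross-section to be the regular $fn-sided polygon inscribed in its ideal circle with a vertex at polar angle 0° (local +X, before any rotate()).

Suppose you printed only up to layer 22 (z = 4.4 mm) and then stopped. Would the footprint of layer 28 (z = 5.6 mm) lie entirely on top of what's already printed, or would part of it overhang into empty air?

part overhangs

Compare the two slices. At z = 4.4: the cube is present — its section is the full 12.5×12 rectangle (area 150.00 mm²); the cylinder at (-2.5, 4) is absent (z outside [5, 18.5]); Combining (union): only the 12.5×12 cube is present, so the union is just that shape — area = 150.00 mm². At z = 5.6: the cube (footprint 12.5×12) is included at this height (area 150.00 mm²); the r=9 cylinder at (-2.5, 4) contributes a regular 16-gon of circumradius 9 (area = (16/2)·9.000²·sin(360°/16) = 247.98 mm²); Combining (union): the regions partially overlap — summed areas 397.98 mm² minus the doubly-counted overlap 63.99 mm² gives 333.99 mm² — area = 333.99 mm². Checking containment: at z = 5.6 the cross-section extends beyond the z = 4.4 cross-section by about 183.99 mm².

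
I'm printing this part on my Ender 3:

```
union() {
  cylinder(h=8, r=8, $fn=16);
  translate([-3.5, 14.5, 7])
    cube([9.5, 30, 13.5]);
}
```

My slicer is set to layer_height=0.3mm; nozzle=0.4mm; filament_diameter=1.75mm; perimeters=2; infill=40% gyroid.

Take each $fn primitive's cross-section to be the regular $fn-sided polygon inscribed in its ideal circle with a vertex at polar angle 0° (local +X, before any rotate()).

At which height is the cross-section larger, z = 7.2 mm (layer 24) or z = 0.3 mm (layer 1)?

Layer 24 (z = 7.2): the r=8 cylinder contributes a regular 16-gon of circumradius 8 (area = (16/2)·8.000²·sin(360°/16) = 195.93 mm²); the 9.5×30 cube at (-3.5, 14.5) contributes its full rectangle (area 285.00 mm²); Taking the union: the 2 present regions are separate (no shared area or edge), so areas and boundary lengths simply add and each stays a separate island — area = 480.93 mm². So its area = 480.93 mm². Layer 1 (z = 0.3): the cylinder: section is a regular 16-gon, circumradius r=8 (area = (16/2)·8.000²·sin(360°/16) = 195.93 mm²); the cube at (-3.5, 14.5) is absent (z outside [7, 20.5]); Merging all regions: only the r=8 cylinder is present, so the union is just that shape — area = 195.93 mm². So its area = 195.93 mm². Layer 24 is larger (480.93 vs 195.93 mm²).

layer 24 (z = 7.2 mm)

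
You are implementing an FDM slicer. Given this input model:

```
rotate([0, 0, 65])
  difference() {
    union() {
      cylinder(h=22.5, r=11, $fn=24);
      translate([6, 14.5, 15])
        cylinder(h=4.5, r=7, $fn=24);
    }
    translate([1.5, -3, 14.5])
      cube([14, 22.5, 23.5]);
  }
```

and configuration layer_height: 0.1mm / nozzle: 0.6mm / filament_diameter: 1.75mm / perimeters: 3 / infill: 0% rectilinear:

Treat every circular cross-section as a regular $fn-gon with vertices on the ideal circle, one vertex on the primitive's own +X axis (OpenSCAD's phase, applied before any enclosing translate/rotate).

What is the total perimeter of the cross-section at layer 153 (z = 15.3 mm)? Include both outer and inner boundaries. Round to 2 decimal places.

109.57 mm

At z = 15.3 mm: the r=11 cylinder gives a regular 24-gon of circumradius 11 (constant along its height) (perimeter = 2·24·11.000·sin(180°/24) = 68.92 mm); the cylinder at (6, 14.5): section is a regular 24-gon, circumradius r=7 (perimeter = 2·24·7.000·sin(180°/24) = 43.86 mm); Merging all regions: the regions partially overlap (shared area 12.44 mm²), so the edge portions inside another operand are dropped and the merged outline is re-measured after clipping — boundary = 94.93 mm; the 14×22.5 cube at (1.5, -3) contributes its full rectangle (perimeter 73.00 mm); After the difference (first − rest): starting from that combined region, the 14×22.5 cube at (1.5, -3) partially overlaps it — only the 215.49 mm² overlap (of its 315.00 mm²) is removed, clipping the outline — boundary = 109.57 mm; (rotated 65° about Z; rotation is an isometry so areas/perimeters/island counts are preserved). Overall, the cross-section is a single solid region. Total boundary length (outer) = 109.57 mm.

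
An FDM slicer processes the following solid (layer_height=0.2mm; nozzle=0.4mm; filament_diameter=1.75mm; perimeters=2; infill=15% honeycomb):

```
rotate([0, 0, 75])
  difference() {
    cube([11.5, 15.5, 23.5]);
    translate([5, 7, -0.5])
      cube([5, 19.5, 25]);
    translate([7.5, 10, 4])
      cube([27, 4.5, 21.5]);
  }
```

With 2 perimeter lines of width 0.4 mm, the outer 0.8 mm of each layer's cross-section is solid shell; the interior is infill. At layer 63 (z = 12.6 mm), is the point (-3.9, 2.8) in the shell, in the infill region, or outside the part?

At z = 12.6 mm: the 11.5×15.5 cube contributes its full rectangle; the 5×19.5 cube at (5, 7) contributes its full rectangle; the 27×4.5 cube at (7.5, 10) contributes its full rectangle; Subtracting the remaining from the first: starting from the 11.5×15.5 cube, the 5×19.5 cube at (5, 7) partially overlaps it — only the 42.50 mm² overlap (of its 97.50 mm²) is removed, clipping the outline; the 27×4.5 cube at (7.5, 10) partially overlaps it — only the 6.75 mm² overlap (of its 121.50 mm²) is removed, clipping the outline — 2 connected regions; (whole slice rotated 75° about Z — lengths, areas and connectivity unchanged). Overall, the cross-section has 2 separate islands. Undo the 75° rotation: the query point maps to (1.695, 4.492) in the un-rotated model frame. The nearest boundary edge runs (0.00, 0.00)→(0.00, 15.50); distance from the point to it = 1.70 mm. (Shell/infill is judged within the island containing the point — the largest one.) The point is inside the cross-section and 1.70 mm from the nearest boundary — more than the 0.8 mm shell width (2 × 0.4), so it's in the infill interior.

infill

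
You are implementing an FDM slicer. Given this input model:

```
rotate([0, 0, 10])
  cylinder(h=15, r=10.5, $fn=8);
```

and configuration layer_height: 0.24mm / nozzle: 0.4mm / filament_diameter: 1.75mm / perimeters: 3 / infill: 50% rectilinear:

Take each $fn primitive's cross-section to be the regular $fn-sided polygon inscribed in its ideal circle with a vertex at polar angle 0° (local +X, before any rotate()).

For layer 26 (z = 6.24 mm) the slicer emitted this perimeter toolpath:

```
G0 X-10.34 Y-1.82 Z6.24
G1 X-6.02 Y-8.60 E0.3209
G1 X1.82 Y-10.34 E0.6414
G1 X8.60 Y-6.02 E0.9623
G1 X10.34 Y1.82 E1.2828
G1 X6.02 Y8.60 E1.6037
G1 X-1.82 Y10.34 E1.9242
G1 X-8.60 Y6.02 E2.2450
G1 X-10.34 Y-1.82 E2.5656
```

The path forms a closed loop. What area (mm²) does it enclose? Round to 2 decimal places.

Apply the shoelace formula to the sequence of (X, Y) vertices; enclosed area = 311.73 mm².

311.73 mm²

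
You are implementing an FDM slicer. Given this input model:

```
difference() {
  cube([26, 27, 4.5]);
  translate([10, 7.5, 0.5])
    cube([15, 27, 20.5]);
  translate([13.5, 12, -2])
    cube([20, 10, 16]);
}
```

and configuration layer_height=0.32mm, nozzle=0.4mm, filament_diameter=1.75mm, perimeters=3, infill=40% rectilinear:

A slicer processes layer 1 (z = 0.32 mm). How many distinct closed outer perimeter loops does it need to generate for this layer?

At z = 0.32 mm: the cube is present — its section is the full 26×27 rectangle; the cube at (10, 7.5) does not reach this height (z outside [0.5, 21]); the 20×10 cube at (13.5, 12) contributes its full rectangle; Taking the first minus the rest: starting from the 26×27 cube, the 20×10 cube at (13.5, 12) partially overlaps it — only the 125.00 mm² overlap (of its 200.00 mm²) is removed, clipping the outline — 1 connected region. The result has 1 disconnected region.

1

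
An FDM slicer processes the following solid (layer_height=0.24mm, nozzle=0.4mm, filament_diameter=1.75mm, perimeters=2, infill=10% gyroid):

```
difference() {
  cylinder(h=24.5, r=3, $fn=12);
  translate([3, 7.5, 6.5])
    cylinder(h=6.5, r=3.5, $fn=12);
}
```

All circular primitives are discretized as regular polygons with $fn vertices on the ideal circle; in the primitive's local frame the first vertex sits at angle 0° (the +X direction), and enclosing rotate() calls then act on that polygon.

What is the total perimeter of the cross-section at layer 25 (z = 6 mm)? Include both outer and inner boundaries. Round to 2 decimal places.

At z = 6 mm: the cylinder: section is a regular 12-gon, circumradius r=3 (perimeter = 2·12·3.000·sin(180°/12) = 18.63 mm); the cylinder at (3, 7.5) does not reach this height (z outside [6.5, 13]); Taking the first minus the rest: none of the subtracted shapes is present at this height, so the r=3 cylinder is unchanged — boundary = 18.63 mm. Overall, the cross-section is a single solid region. Total boundary length (outer) = 18.63 mm.

18.63 mm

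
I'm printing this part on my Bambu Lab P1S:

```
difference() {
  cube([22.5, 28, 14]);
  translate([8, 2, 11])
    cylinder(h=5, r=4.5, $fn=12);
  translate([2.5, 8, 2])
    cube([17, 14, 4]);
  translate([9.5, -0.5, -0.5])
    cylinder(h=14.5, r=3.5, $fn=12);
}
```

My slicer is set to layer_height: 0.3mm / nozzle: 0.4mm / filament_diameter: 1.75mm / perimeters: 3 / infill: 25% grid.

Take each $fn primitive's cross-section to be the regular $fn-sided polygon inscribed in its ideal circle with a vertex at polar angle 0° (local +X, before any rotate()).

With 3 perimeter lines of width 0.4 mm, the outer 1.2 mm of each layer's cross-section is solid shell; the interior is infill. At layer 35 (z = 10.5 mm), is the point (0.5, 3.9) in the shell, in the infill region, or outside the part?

shell

At z = 10.5 mm: the cube is present — its section is the full 22.5×28 rectangle; the cylinder at (8, 2) is not intersected at this z (z outside [11, 16]); the cube at (2.5, 8) is absent (z outside [2, 6]); the cylinder at (9.5, -0.5): section is a regular 12-gon, circumradius r=3.5; Taking the first minus the rest: starting from the 22.5×28 cube, the r=3.5 cylinder at (9.5, -0.5) partially overlaps it — only the 14.94 mm² overlap (of its 36.75 mm²) is removed, clipping the outline — 1 connected region. Overall, the cross-section is a single solid region. The nearest boundary edge runs (0.00, 0.00)→(0.00, 28.00); distance from the point to it = 0.50 mm. The point is inside the cross-section, 0.50 mm from the nearest boundary — within the 1.2 mm shell band (3 × 0.4).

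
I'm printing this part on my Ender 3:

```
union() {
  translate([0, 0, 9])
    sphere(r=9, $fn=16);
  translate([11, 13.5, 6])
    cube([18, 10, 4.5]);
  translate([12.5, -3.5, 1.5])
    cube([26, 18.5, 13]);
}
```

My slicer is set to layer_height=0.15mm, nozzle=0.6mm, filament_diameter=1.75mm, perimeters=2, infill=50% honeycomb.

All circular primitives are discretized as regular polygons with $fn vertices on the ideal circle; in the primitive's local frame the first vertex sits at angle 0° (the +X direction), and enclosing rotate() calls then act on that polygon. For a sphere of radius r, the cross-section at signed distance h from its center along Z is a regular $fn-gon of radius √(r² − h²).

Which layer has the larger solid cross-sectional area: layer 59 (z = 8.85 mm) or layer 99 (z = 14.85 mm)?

layer 59 (z = 8.85 mm)

Layer 59 (z = 8.85): the sphere: section is a regular 16-gon, circumradius = √(r²−h²) = √(9²−0.15²) = 8.999 (area = (16/2)·8.999²·sin(360°/16) = 247.91 mm²); the 18×10 cube at (11, 13.5) contributes its full rectangle (area 180.00 mm²); the cube at (12.5, -3.5) (footprint 26×18.5) is included at this height (area 481.00 mm²); Merging all regions: the regions partially overlap — summed areas 908.91 mm² minus the doubly-counted overlap 24.75 mm² gives 884.16 mm² — area = 884.16 mm². So its area = 884.16 mm². Layer 99 (z = 14.85): the sphere: section is a regular 16-gon, circumradius = √(r²−h²) = √(9²−5.85²) = 6.839 (area = (16/2)·6.839²·sin(360°/16) = 143.21 mm²); the cube at (11, 13.5) is absent (z outside [6, 10.5]); the cube at (12.5, -3.5) is absent (z outside [1.5, 14.5]); Combining (union): only the r=9 sphere is present, so the union is just that shape — area = 143.21 mm². So its area = 143.21 mm². Layer 59 is larger (884.16 vs 143.21 mm²).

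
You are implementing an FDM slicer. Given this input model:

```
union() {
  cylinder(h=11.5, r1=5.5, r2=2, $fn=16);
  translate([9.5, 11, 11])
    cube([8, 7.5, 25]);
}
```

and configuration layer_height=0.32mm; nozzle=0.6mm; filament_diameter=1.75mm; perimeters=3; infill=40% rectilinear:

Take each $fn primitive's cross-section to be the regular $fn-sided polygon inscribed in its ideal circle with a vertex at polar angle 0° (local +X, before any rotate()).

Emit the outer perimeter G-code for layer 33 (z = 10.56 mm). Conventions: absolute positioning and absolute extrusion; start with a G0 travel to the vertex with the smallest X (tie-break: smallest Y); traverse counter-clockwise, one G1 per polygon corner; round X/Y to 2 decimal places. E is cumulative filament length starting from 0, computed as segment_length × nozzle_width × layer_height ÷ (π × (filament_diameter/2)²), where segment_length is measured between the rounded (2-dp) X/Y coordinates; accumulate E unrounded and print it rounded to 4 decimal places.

G0 X-2.29 Y0.00 Z10.56
G1 X-2.11 Y-0.87 E0.0709
G1 X-1.62 Y-1.62 E0.1424
G1 X-0.87 Y-2.11 E0.2139
G1 X0.00 Y-2.29 E0.2849
G1 X0.87 Y-2.11 E0.3558
G1 X1.62 Y-1.62 E0.4273
G1 X2.11 Y-0.87 E0.4988
G1 X2.29 Y0.00 E0.5697
G1 X2.11 Y0.87 E0.6406
G1 X1.62 Y1.62 E0.7122
G1 X0.87 Y2.11 E0.7837
G1 X0.00 Y2.29 E0.8546
G1 X-0.87 Y2.11 E0.9255
G1 X-1.62 Y1.62 E0.9970
G1 X-2.11 Y0.87 E1.0685
G1 X-2.29 Y0.00 E1.1394

At z = 10.56 mm: the cone contributes a regular 16-gon of circumradius 2.286 (interpolated between r1=5.5 and r2=2 at t=0.918); the cube at (9.5, 11) does not reach this height (z outside [11, 36]); Merging all regions: only the cone is present, so the union is just that shape — 1 connected region. The outline is a single polygon with 16 vertices. Extrusion per mm of travel: 0.6 × 0.32 / (π × 0.875²) = 0.079824. Accumulating E over each segment gives final E = 1.1394.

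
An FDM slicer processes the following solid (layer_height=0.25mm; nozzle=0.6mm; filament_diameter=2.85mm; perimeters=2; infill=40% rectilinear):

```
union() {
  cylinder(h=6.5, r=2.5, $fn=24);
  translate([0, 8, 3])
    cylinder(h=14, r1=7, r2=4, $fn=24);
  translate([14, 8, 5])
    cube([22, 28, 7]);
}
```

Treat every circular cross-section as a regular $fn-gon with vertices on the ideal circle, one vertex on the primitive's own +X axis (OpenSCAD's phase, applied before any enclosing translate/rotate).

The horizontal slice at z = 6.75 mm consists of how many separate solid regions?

2

At z = 6.75 mm: the cylinder does not reach this height (z outside [0, 6.5]); the cone at (0, 8) contributes a regular 24-gon of circumradius 6.196 (interpolated between r1=7 and r2=4 at t=0.268); the cube at (14, 8) is present — its section is the full 22×28 rectangle; Taking the union: the 2 present regions are separate (no shared area or edge), so areas and boundary lengths simply add and each stays a separate island — 2 connected regions. The result has 2 disconnected regions.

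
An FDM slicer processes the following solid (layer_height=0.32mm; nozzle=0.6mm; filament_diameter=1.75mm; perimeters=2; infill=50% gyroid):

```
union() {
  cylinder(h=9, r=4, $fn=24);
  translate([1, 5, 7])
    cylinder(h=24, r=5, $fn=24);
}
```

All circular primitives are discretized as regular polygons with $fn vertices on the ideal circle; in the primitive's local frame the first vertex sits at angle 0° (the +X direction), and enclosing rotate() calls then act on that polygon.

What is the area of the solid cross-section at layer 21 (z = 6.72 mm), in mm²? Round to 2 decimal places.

49.69 mm²

At z = 6.72 mm: the r=4 cylinder contributes a regular 24-gon of circumradius 4 (area = (24/2)·4.000²·sin(360°/24) = 49.69 mm²); the cylinder at (1, 5) is absent (z outside [7, 31]); Taking the union: only the r=4 cylinder is present, so the union is just that shape — area = 49.69 mm². Overall, the cross-section is a single solid region. Net area = 49.69 mm².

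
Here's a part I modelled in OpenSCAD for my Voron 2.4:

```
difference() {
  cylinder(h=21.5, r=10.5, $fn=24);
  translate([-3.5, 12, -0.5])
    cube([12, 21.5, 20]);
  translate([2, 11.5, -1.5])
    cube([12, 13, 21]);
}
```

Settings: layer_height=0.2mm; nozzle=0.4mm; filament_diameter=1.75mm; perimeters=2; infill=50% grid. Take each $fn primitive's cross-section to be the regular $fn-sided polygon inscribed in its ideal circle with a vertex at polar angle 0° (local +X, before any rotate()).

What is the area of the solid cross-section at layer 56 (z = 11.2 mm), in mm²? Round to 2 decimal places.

At z = 11.2 mm: the cylinder: section is a regular 24-gon, circumradius r=10.5 (area = (24/2)·10.500²·sin(360°/24) = 342.42 mm²); the 12×21.5 cube at (-3.5, 12) contributes its full rectangle (area 258.00 mm²); the cube at (2, 11.5) is present — its section is the full 12×13 rectangle (area 156.00 mm²); After the difference (first − rest): starting from the r=10.5 cylinder (342.42 mm²), the 12×21.5 cube at (-3.5, 12) misses the remaining region (no effect); the 12×13 cube at (2, 11.5) misses the remaining region (no effect) — area = 342.42 mm². Overall, the cross-section is a single solid region. Net area = 342.42 mm².

342.42 mm²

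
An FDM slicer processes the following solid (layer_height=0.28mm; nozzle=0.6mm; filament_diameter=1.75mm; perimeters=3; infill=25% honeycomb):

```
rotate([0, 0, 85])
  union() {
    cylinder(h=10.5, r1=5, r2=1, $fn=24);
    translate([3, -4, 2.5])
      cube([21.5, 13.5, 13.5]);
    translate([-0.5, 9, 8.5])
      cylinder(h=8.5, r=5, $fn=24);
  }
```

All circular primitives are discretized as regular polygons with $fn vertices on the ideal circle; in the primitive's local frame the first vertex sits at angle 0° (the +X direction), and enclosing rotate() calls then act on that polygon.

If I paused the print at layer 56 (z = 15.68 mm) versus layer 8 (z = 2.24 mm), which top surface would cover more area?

Layer 56 (z = 15.68): the cone is absent (z outside [0, 10.5]); the cube at (3, -4) (footprint 21.5×13.5) is included at this height (area 290.25 mm²); the r=5 cylinder at (-0.5, 9) contributes a regular 24-gon of circumradius 5 (area = (24/2)·5.000²·sin(360°/24) = 77.65 mm²); Taking the union: the regions partially overlap — summed areas 367.90 mm² minus the doubly-counted overlap 4.32 mm² gives 363.58 mm² — area = 363.58 mm²; (rotated 85° about Z; rotation is an isometry so areas/perimeters/island counts are preserved). So its area = 363.58 mm². Layer 8 (z = 2.24): the cone: at t=0.213 of its height the radius interpolates to r₁+(r₂−r₁)t = 4.147, giving a regular 24-gon of that circumradius (area = (24/2)·4.147²·sin(360°/24) = 53.40 mm²); the cube at (3, -4) is not intersected at this z (z outside [2.5, 16]); the cylinder at (-0.5, 9) is not intersected at this z (z outside [8.5, 17]); Merging all regions: only the cone is present, so the union is just that shape — area = 53.40 mm²; (whole slice rotated 85° about Z — lengths, areas and connectivity unchanged). So its area = 53.40 mm². Layer 56 is larger (363.58 vs 53.40 mm²).

layer 56 (z = 15.68 mm)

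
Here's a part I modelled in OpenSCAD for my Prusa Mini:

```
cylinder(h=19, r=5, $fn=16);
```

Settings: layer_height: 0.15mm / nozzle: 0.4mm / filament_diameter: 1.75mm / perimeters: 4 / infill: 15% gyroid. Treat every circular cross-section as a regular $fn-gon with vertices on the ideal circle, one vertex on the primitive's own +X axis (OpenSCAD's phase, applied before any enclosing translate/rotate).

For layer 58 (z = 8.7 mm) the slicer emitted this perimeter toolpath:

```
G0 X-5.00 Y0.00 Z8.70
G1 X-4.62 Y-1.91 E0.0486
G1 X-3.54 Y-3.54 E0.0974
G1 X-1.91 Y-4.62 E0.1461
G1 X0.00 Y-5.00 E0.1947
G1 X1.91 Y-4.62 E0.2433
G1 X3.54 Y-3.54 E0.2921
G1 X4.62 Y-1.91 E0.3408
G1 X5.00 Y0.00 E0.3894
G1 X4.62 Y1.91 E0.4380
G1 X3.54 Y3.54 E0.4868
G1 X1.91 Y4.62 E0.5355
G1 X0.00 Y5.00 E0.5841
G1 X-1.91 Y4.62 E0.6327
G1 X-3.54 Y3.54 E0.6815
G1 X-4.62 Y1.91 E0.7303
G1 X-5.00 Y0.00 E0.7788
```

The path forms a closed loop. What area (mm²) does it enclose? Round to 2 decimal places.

Apply the shoelace formula to the sequence of (X, Y) vertices; enclosed area = 76.57 mm².

76.57 mm²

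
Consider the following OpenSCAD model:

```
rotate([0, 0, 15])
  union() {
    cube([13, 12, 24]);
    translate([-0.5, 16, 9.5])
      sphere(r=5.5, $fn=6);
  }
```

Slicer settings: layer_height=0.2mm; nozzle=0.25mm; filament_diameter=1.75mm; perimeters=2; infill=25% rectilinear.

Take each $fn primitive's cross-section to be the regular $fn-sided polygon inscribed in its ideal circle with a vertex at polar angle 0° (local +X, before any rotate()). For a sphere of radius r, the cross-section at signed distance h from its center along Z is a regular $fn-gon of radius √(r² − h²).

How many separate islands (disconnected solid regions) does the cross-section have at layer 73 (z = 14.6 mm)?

At z = 14.6 mm: the cube (footprint 13×12) is included at this height; the sphere at (-0.5, 16): section is a regular 6-gon, circumradius = √(r²−h²) = √(5.5²−5.1²) = 2.059; Taking the union: the 2 present regions are separate (no shared area or edge), so areas and boundary lengths simply add and each stays a separate island — 2 connected regions; (rotated 15° about Z; rotation is an isometry so areas/perimeters/island counts are preserved). Overall, the cross-section has 2 separate islands. Island count = 2.

2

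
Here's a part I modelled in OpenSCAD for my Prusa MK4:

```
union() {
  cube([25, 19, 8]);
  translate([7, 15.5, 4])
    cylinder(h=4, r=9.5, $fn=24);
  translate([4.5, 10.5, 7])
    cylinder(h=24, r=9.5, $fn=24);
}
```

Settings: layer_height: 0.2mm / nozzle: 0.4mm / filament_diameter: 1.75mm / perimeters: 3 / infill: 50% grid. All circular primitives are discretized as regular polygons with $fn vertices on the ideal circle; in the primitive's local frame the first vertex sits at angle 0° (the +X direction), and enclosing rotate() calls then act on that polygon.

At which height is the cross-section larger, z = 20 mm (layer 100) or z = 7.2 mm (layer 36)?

layer 36 (z = 7.2 mm)

Layer 100 (z = 20): the cube is absent (z outside [0, 8]); the cylinder at (7, 15.5) is absent (z outside [4, 8]); the r=9.5 cylinder at (4.5, 10.5) contributes a regular 24-gon of circumradius 9.5 (area = (24/2)·9.500²·sin(360°/24) = 280.30 mm²); Combining (union): only the r=9.5 cylinder at (4.5, 10.5) is present, so the union is just that shape — area = 280.30 mm². So its area = 280.30 mm². Layer 36 (z = 7.2): the 25×19 cube contributes its full rectangle (area 475.00 mm²); the cylinder at (7, 15.5): section is a regular 24-gon, circumradius r=9.5 (area = (24/2)·9.500²·sin(360°/24) = 280.30 mm²); the cylinder at (4.5, 10.5): section is a regular 24-gon, circumradius r=9.5 (area = (24/2)·9.500²·sin(360°/24) = 280.30 mm²); Combining (union): the regions partially overlap — summed areas 1035.60 mm² minus the doubly-counted overlap 424.72 mm² gives 610.88 mm² — area = 610.88 mm². So its area = 610.88 mm². Layer 36 is larger (610.88 vs 280.30 mm²).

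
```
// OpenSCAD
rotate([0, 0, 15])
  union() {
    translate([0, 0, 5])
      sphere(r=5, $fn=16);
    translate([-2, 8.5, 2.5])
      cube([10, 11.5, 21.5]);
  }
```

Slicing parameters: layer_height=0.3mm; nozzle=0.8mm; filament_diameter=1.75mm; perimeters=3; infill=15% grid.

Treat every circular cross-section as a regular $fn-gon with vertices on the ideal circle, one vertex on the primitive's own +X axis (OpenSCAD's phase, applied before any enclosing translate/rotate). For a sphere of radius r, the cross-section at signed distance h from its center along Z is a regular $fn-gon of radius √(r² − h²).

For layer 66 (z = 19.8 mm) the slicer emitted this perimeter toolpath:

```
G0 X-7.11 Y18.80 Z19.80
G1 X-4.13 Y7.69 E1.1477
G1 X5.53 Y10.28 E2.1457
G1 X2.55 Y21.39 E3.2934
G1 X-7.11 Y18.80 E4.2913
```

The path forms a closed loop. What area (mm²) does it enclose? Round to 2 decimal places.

115.04 mm²

Apply the shoelace formula to the sequence of (X, Y) vertices; enclosed area = 115.04 mm².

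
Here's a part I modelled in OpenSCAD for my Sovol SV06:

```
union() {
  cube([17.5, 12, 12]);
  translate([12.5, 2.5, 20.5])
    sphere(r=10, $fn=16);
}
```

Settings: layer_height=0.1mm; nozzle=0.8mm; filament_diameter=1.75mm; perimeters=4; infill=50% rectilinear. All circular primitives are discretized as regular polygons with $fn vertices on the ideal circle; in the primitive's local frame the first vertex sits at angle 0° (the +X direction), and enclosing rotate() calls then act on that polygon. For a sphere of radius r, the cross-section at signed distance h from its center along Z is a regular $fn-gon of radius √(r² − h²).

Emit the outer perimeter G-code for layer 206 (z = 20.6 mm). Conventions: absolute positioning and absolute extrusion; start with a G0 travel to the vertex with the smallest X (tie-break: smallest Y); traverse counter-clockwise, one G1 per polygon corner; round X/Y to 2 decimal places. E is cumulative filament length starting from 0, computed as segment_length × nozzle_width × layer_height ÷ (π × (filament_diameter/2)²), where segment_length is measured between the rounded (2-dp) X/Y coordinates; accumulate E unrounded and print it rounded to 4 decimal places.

At z = 20.6 mm: the cube is absent (z outside [0, 12]); the sphere at (12.5, 2.5): section is a regular 16-gon, circumradius = √(r²−h²) = √(10²−0.1²) = 9.999; Combining (union): only the r=10 sphere at (12.5, 2.5) is present, so the union is just that shape — 1 connected region. The outline is a single polygon with 16 vertices. Extrusion per mm of travel: 0.8 × 0.1 / (π × 0.875²) = 0.033260. Accumulating E over each segment gives final E = 2.0766.

G0 X2.50 Y2.50 Z20.60
G1 X3.26 Y-1.33 E0.1299
G1 X5.43 Y-4.57 E0.2596
G1 X8.67 Y-6.74 E0.3893
G1 X12.50 Y-7.50 E0.5191
G1 X16.33 Y-6.74 E0.6490
G1 X19.57 Y-4.57 E0.7787
G1 X21.74 Y-1.33 E0.9084
G1 X22.50 Y2.50 E1.0383
G1 X21.74 Y6.33 E1.1681
G1 X19.57 Y9.57 E1.2978
G1 X16.33 Y11.74 E1.4275
G1 X12.50 Y12.50 E1.5574
G1 X8.67 Y11.74 E1.6873
G1 X5.43 Y9.57 E1.8170
G1 X3.26 Y6.33 E1.9467
G1 X2.50 Y2.50 E2.0766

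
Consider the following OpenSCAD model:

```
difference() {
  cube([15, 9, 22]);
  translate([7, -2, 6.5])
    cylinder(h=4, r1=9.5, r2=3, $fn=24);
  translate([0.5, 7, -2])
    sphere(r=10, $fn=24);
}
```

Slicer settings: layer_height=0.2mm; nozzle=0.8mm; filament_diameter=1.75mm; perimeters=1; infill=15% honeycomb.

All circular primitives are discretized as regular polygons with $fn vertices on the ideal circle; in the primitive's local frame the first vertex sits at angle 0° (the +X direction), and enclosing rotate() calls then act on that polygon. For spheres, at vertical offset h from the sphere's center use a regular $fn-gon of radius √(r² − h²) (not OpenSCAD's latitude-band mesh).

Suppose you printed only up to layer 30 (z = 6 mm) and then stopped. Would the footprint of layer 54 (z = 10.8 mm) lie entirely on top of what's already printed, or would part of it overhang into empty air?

Compare the two slices. At z = 6: the 15×9 cube contributes its full rectangle (area 135.00 mm²); the cone at (7, -2) does not reach this height (z outside [6.5, 10.5]); the r=10 sphere at (0.5, 7) slices to a regular 24-gon of circumradius 6.000 (√(r²−h²) with h=8 from center) (area = (24/2)·6.000²·sin(360°/24) = 111.81 mm²); Subtracting the remaining from the first: starting from the 15×9 cube (135.00 mm²), the r=10 sphere at (0.5, 7) partially overlaps it — only the 43.64 mm² overlap (of its 111.81 mm²) is removed, clipping the outline — area = 91.36 mm². At z = 10.8: the cube (footprint 15×9) is included at this height (area 135.00 mm²); the cone at (7, -2) does not reach this height (z outside [6.5, 10.5]); the sphere at (0.5, 7) is not intersected at this z (|z−center|=12.800 > r=10); Taking the first minus the rest: none of the subtracted shapes is present at this height, so the 15×9 cube is unchanged — area = 135.00 mm². Checking containment: at z = 10.8 the cross-section extends beyond the z = 6 cross-section by about 43.64 mm².

part overhangs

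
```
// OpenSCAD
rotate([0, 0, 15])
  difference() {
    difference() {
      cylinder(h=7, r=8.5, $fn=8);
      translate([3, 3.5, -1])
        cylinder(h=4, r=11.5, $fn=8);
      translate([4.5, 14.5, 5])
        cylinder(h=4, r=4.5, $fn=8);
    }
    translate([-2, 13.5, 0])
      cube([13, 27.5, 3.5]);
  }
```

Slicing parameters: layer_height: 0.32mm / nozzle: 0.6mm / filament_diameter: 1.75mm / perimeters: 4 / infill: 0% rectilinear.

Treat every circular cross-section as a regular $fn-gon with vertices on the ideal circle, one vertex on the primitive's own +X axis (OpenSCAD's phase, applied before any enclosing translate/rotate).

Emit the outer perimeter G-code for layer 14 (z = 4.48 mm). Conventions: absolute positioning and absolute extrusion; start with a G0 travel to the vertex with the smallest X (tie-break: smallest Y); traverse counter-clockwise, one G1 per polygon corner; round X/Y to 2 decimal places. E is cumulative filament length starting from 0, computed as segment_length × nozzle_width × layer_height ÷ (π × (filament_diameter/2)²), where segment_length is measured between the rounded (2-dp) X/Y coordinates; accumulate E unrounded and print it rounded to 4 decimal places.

At z = 4.48 mm: the cylinder: section is a regular 8-gon, circumradius r=8.5; the cylinder at (3, 3.5) is absent (z outside [-1, 3]); the cylinder at (4.5, 14.5) does not reach this height (z outside [5, 9]); Taking the first minus the rest: none of the subtracted shapes is present at this height, so the r=8.5 cylinder is unchanged — 1 connected region; the cube at (-2, 13.5) is not intersected at this z (z outside [0, 3.5]); Taking the first minus the rest: none of the subtracted shapes is present at this height, so that combined region is unchanged — 1 connected region; (rotated 15° about Z; rotation is an isometry so areas/perimeters/island counts are preserved). The outline is a single polygon with 8 vertices. Extrusion per mm of travel: 0.6 × 0.32 / (π × 0.875²) = 0.079824. Accumulating E over each segment gives final E = 4.1541.

G0 X-8.21 Y-2.20 Z4.48
G1 X-4.25 Y-7.36 E0.5192
G1 X2.20 Y-8.21 E1.0385
G1 X7.36 Y-4.25 E1.5577
G1 X8.21 Y2.20 E2.0771
G1 X4.25 Y7.36 E2.5963
G1 X-2.20 Y8.21 E3.1156
G1 X-7.36 Y4.25 E3.6348
G1 X-8.21 Y-2.20 E4.1541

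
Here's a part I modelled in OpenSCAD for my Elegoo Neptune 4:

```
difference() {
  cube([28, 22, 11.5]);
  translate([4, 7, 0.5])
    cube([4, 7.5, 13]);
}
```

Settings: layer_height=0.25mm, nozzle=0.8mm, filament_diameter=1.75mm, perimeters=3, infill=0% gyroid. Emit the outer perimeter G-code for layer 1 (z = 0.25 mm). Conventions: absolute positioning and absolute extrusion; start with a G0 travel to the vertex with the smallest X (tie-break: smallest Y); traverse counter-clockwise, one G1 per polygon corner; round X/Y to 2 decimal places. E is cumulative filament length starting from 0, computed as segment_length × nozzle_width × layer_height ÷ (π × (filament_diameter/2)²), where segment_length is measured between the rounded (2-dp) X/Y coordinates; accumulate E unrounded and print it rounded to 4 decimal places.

At z = 0.25 mm: the 28×22 cube contributes its full rectangle; the cube at (4, 7) does not reach this height (z outside [0.5, 13.5]); Taking the first minus the rest: none of the subtracted shapes is present at this height, so the 28×22 cube is unchanged — 1 connected region. The outline is a single polygon with 4 vertices. Extrusion per mm of travel: 0.8 × 0.25 / (π × 0.875²) = 0.083150. Accumulating E over each segment gives final E = 8.3150.

G0 X0.00 Y0.00 Z0.25
G1 X28.00 Y0.00 E2.3282
G1 X28.00 Y22.00 E4.1575
G1 X0.00 Y22.00 E6.4857
G1 X0.00 Y0.00 E8.3150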